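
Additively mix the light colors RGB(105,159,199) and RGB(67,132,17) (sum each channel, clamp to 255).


Additive: each channel = min(255, C₁+C₂)
R: 105+67 = 172 → 172
G: 159+132 = 291 → 255
B: 199+17 = 216 → 216
= RGB(172, 255, 216)


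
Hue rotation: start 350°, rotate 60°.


New hue = (H + rotation) mod 360
New hue = (350 + 60) mod 360
= 410 mod 360
= 50°


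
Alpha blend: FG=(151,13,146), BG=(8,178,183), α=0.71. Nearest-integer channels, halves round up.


C = α×F + (1-α)×B, with 1-α = 0.29
R: 0.71×151 + 0.29×8 = 107.21 + 2.32 = 109.53 → 110
G: 0.71×13 + 0.29×178 = 9.23 + 51.62 = 60.85 → 61
B: 0.71×146 + 0.29×183 = 103.66 + 53.07 = 156.73 → 157
= RGB(110, 61, 157)


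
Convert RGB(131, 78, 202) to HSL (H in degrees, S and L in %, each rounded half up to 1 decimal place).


Normalize: R'=131/255≈0.5137, G'=78/255≈0.3059, B'=202/255≈0.7922
Max=202/255, Min=78/255, Δ=Max-Min=124/255
L = (Max+Min)/2 = (202+78)/510 = 280/510 = 0.54901… → L = 54.9%
L > 0.5 → S = Δ/(2-Max-Min) = 124/(510-202-78) = 124/230 = 0.53913… → S = 53.9%
(the 1/255 factors cancel in S and H, so raw channel differences can be used)
Max is B' → H = 60 × ((R-G)/Δ + 4) = 60 × ((131-78)/124 + 4)
  53/124 + 4 = 0.4274… + 4 = 4.4274…
  H = 60 × 4.4274… = 265.645…° → H = 265.6°
= HSL(265.6°, 53.9%, 54.9%)


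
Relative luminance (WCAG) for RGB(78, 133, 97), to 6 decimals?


Linearize each channel (sRGB transfer function): c = v/255; c_lin = c/12.92 if c ≤ 0.04045, else ((c+0.055)/1.055)^2.4
  R: 78/255 ≈ 0.305882 > 0.04045 → ((0.305882+0.055)/1.055)^2.4 ≈ 0.076185
  G: 133/255 ≈ 0.521569 > 0.04045 → ((0.521569+0.055)/1.055)^2.4 ≈ 0.234551
  B: 97/255 ≈ 0.380392 > 0.04045 → ((0.380392+0.055)/1.055)^2.4 ≈ 0.119538
R_lin = 0.076185, G_lin = 0.234551, B_lin = 0.119538
L = 0.2126×R + 0.7152×G + 0.0722×B
L = 0.2126×0.076185 + 0.7152×0.234551 + 0.0722×0.119538
L ≈ 0.192578


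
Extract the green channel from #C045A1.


Color: #C045A1
R = C0 = 192
G = 45 = 69
B = A1 = 161
Green = 69


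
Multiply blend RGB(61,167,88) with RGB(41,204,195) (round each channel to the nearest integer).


Multiply: C = A×B/255, rounded to nearest integer
R: 61×41/255 = 2501/255 ≈ 9.808 → 10
G: 167×204/255 = 34068/255 ≈ 133.600 → 134
B: 88×195/255 = 17160/255 ≈ 67.294 → 67
= RGB(10, 134, 67)


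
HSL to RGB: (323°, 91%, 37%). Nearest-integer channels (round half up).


H=323°, S=0.91, L=0.37
C = (1-|2L-1|)×S = (1-|-0.26|)×0.91 = 0.6734
H' = H/60 = 323/60 ≈ 5.3833; X = C×(1-|H' mod 2 - 1|) ≈ 0.4153
m = L - C/2 = 0.37 - 0.3367 = 0.0333
Sector ⌊H'⌋ = 5 → (R',G',B') = (0.6734, 0.0, ≈0.4153)
RGB = ((R'+m)×255, (G'+m)×255, (B'+m)×255) = (180.2085, 8.4915, 114.38365)
Round half up → RGB(180, 8, 114)


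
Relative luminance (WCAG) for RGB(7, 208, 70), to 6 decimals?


Linearize each channel (sRGB transfer function): c = v/255; c_lin = c/12.92 if c ≤ 0.04045, else ((c+0.055)/1.055)^2.4
  R: 7/255 ≈ 0.027451 ≤ 0.04045 → 0.027451/12.92 ≈ 0.002125
  G: 208/255 ≈ 0.815686 > 0.04045 → ((0.815686+0.055)/1.055)^2.4 ≈ 0.630757
  B: 70/255 ≈ 0.274510 > 0.04045 → ((0.274510+0.055)/1.055)^2.4 ≈ 0.061246
R_lin = 0.002125, G_lin = 0.630757, B_lin = 0.061246
L = 0.2126×R + 0.7152×G + 0.0722×B
L = 0.2126×0.002125 + 0.7152×0.630757 + 0.0722×0.061246
L ≈ 0.455991


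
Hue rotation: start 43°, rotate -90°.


New hue = (H + rotation) mod 360
New hue = (43 -90) mod 360
= -47 mod 360
= 313°


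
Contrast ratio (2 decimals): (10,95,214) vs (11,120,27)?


Linearize each sRGB channel c=v/255: c/12.92 if c ≤ 0.04045 else ((c+0.055)/1.055)^2.4
L = 0.2126×R_lin + 0.7152×G_lin + 0.0722×B_lin
Color 1 (10,95,214):
  R=10: 10/255≈0.0392 ≤ 0.04045 → 0.0392/12.92 ≈ 0.00304
  G=95: 95/255≈0.3725 > 0.04045 → ((0.3725+0.055)/1.055)^2.4 ≈ 0.11444
  B=214: 214/255≈0.8392 > 0.04045 → ((0.8392+0.055)/1.055)^2.4 ≈ 0.67244
  L1 = 0.2126×0.00304 + 0.7152×0.11444 + 0.0722×0.67244 ≈ 0.13104
Color 2 (11,120,27):
  R=11: 11/255≈0.0431 > 0.04045 → ((0.0431+0.055)/1.055)^2.4 ≈ 0.00335
  G=120: 120/255≈0.4706 > 0.04045 → ((0.4706+0.055)/1.055)^2.4 ≈ 0.18782
  B=27: 27/255≈0.1059 > 0.04045 → ((0.1059+0.055)/1.055)^2.4 ≈ 0.01096
  L2 = 0.2126×0.00335 + 0.7152×0.18782 + 0.0722×0.01096 ≈ 0.13583
Lighter = 0.13583, Darker = 0.13104
Ratio = (L_lighter + 0.05) / (L_darker + 0.05)
Ratio = (0.13583 + 0.05) / (0.13104 + 0.05) = 0.18583 / 0.18104 ≈ 1.0265
Ratio ≈ 1.03:1


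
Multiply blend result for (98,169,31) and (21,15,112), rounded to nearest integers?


Multiply: C = A×B/255, rounded to nearest integer
R: 98×21/255 = 2058/255 ≈ 8.071 → 8
G: 169×15/255 = 2535/255 ≈ 9.941 → 10
B: 31×112/255 = 3472/255 ≈ 13.616 → 14
= RGB(8, 10, 14)


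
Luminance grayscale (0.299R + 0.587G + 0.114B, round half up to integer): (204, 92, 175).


Gray = 0.299×R + 0.587×G + 0.114×B
Gray = 0.299×204 + 0.587×92 + 0.114×175
Gray = 60.996 + 54.004 + 19.950
Gray = 134.950 → round half up → 135
Gray = 135


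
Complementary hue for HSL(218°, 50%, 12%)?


Complement = opposite side of color wheel = hue + 180°
H' = (218 + 180) mod 360 = 38°
S and L unchanged.
= HSL(38°, 50%, 12%)


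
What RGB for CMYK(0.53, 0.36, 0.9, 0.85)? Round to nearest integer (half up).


R = 255 × (1-C) × (1-K) = 255 × 0.47 × 0.15 = 17.9775 → 18
G = 255 × (1-M) × (1-K) = 255 × 0.64 × 0.15 = 24.48 → 24
B = 255 × (1-Y) × (1-K) = 255 × 0.10 × 0.15 = 3.825 → 4
= RGB(18, 24, 4)


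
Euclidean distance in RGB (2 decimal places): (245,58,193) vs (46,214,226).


d = √[(R₁-R₂)² + (G₁-G₂)² + (B₁-B₂)²]
d = √[(245-46)² + (58-214)² + (193-226)²]
d = √[39601 + 24336 + 1089]
d = √65026
d ≈ 255.00


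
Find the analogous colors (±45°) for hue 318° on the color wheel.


Base hue: 318°
Left analog: (318 - 45) mod 360 = 273°
Right analog: (318 + 45) mod 360 = 3°
Analogous hues = 273° and 3°


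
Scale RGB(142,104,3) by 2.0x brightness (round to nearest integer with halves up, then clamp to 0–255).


Multiply each channel by 2.0, round half up, clamp to [0, 255]
R: 142×2.0 = 284 → clamp → 255
G: 104×2.0 = 208
B: 3×2.0 = 6
= RGB(255, 208, 6)


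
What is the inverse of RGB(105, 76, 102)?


Invert: (255-R, 255-G, 255-B)
R: 255-105 = 150
G: 255-76 = 179
B: 255-102 = 153
= RGB(150, 179, 153)


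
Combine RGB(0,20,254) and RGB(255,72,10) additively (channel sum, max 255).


Additive: each channel = min(255, C₁+C₂)
R: 0+255 = 255 → 255
G: 20+72 = 92 → 92
B: 254+10 = 264 → 255
= RGB(255, 92, 255)


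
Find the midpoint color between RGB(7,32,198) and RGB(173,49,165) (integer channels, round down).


Midpoint: each channel = ⌊(C₁+C₂)/2⌋
R: ⌊(7+173)/2⌋ = 90
G: ⌊(32+49)/2⌋ = 40
B: ⌊(198+165)/2⌋ = 181
= RGB(90, 40, 181)


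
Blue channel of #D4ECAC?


Color: #D4ECAC
R = D4 = 212
G = EC = 236
B = AC = 172
Blue = 172


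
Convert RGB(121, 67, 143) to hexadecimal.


R = 121 → 79 (hex)
G = 67 → 43 (hex)
B = 143 → 8F (hex)
Hex = #79438F


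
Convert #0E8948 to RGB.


0E → 14 (R)
89 → 137 (G)
48 → 72 (B)
= RGB(14, 137, 72)


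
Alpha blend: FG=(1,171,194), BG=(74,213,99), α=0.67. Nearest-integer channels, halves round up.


C = α×F + (1-α)×B, with 1-α = 0.33
R: 0.67×1 + 0.33×74 = 0.67 + 24.42 = 25.09 → 25
G: 0.67×171 + 0.33×213 = 114.57 + 70.29 = 184.86 → 185
B: 0.67×194 + 0.33×99 = 129.98 + 32.67 = 162.65 → 163
= RGB(25, 185, 163)


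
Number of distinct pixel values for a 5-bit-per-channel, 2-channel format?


Total bits = 5 bits/channel × 2 channels = 10 bits
Distinct pixel values = 2^10
= 1,024 pixel values


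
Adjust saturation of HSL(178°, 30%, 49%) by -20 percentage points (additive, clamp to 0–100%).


Original S = 30%
Adjustment = -20 percentage points
New S = 30 + (-20) = 10
Clamp to [0, 100] → 10
= HSL(178°, 10%, 49%)


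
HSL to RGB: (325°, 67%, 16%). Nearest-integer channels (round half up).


H=325°, S=0.67, L=0.16
C = (1-|2L-1|)×S = (1-|-0.68|)×0.67 = 0.2144
H' = H/60 = 325/60 ≈ 5.4167; X = C×(1-|H' mod 2 - 1|) ≈ 0.1251
m = L - C/2 = 0.16 - 0.1072 = 0.0528
Sector ⌊H'⌋ = 5 → (R',G',B') = (0.2144, 0.0, ≈0.1251)
RGB = ((R'+m)×255, (G'+m)×255, (B'+m)×255) = (68.136, 13.464, 45.356)
Round half up → RGB(68, 13, 45)


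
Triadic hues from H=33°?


Triadic: equally spaced at 120° intervals
H1 = 33°
H2 = (33 + 120) mod 360 = 153°
H3 = (33 + 240) mod 360 = 273°
Triadic = 33°, 153°, 273°


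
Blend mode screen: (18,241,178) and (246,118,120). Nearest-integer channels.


Screen: C = 255 - (255-A)×(255-B)/255, rounded to nearest integer
R: 255 - (255-18)×(255-246)/255 = 255 - 2133/255 ≈ 255 - 8.365 = 246.635 → 247
G: 255 - (255-241)×(255-118)/255 = 255 - 1918/255 ≈ 255 - 7.522 = 247.478 → 247
B: 255 - (255-178)×(255-120)/255 = 255 - 10395/255 ≈ 255 - 40.765 = 214.235 → 214
= RGB(247, 247, 214)


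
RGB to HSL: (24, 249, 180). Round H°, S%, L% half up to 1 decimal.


Normalize: R'=24/255≈0.0941, G'=249/255≈0.9765, B'=180/255≈0.7059
Max=249/255, Min=24/255, Δ=Max-Min=225/255
L = (Max+Min)/2 = (249+24)/510 = 273/510 = 0.53529… → L = 53.5%
L > 0.5 → S = Δ/(2-Max-Min) = 225/(510-249-24) = 225/237 = 0.94936… → S = 94.9%
(the 1/255 factors cancel in S and H, so raw channel differences can be used)
Max is G' → H = 60 × ((B-R)/Δ + 2) = 60 × ((180-24)/225 + 2)
  156/225 + 2 = 0.6933… + 2 = 2.6933…
  H = 60 × 2.6933… = 161.6° → H = 161.6°
= HSL(161.6°, 94.9%, 53.5%)


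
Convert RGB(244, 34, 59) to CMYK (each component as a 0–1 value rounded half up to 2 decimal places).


R'=244/255≈0.9569, G'=34/255≈0.1333, B'=59/255≈0.2314
K = 1 - max(R',G',B') = 1 - 244/255 = 11/255 = 0.04313… → 0.04
(1-R'-K)/(1-K) simplifies to (max-R)/max with max = 244:
C = (244-244)/244 = 0/244 = 0 → 0.00
M = (244-34)/244 = 210/244 = 0.86065… → 0.86
Y = (244-59)/244 = 185/244 = 0.75819… → 0.76
= CMYK(0.00, 0.86, 0.76, 0.04)


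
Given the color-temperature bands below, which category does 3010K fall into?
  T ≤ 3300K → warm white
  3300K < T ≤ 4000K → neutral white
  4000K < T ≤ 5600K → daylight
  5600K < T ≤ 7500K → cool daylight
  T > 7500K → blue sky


Temperature: 3010K
3010K ≤ 3300K → warm white
Classification: warm white


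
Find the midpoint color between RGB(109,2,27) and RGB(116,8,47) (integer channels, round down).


Midpoint: each channel = ⌊(C₁+C₂)/2⌋
R: ⌊(109+116)/2⌋ = 112
G: ⌊(2+8)/2⌋ = 5
B: ⌊(27+47)/2⌋ = 37
= RGB(112, 5, 37)


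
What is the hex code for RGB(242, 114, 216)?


R = 242 → F2 (hex)
G = 114 → 72 (hex)
B = 216 → D8 (hex)
Hex = #F272D8


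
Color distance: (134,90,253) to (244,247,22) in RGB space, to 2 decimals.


d = √[(R₁-R₂)² + (G₁-G₂)² + (B₁-B₂)²]
d = √[(134-244)² + (90-247)² + (253-22)²]
d = √[12100 + 24649 + 53361]
d = √90110
d ≈ 300.18


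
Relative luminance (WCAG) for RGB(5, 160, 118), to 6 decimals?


Linearize each channel (sRGB transfer function): c = v/255; c_lin = c/12.92 if c ≤ 0.04045, else ((c+0.055)/1.055)^2.4
  R: 5/255 ≈ 0.019608 ≤ 0.04045 → 0.019608/12.92 ≈ 0.001518
  G: 160/255 ≈ 0.627451 > 0.04045 → ((0.627451+0.055)/1.055)^2.4 ≈ 0.351533
  B: 118/255 ≈ 0.462745 > 0.04045 → ((0.462745+0.055)/1.055)^2.4 ≈ 0.181164
R_lin = 0.001518, G_lin = 0.351533, B_lin = 0.181164
L = 0.2126×R + 0.7152×G + 0.0722×B
L = 0.2126×0.001518 + 0.7152×0.351533 + 0.0722×0.181164
L ≈ 0.264819


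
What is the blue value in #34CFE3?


Color: #34CFE3
R = 34 = 52
G = CF = 207
B = E3 = 227
Blue = 227


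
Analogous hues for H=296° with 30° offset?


Base hue: 296°
Left analog: (296 - 30) mod 360 = 266°
Right analog: (296 + 30) mod 360 = 326°
Analogous hues = 266° and 326°


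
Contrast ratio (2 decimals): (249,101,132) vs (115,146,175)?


Linearize each sRGB channel c=v/255: c/12.92 if c ≤ 0.04045 else ((c+0.055)/1.055)^2.4
L = 0.2126×R_lin + 0.7152×G_lin + 0.0722×B_lin
Color 1 (249,101,132):
  R=249: 249/255≈0.9765 > 0.04045 → ((0.9765+0.055)/1.055)^2.4 ≈ 0.94731
  G=101: 101/255≈0.3961 > 0.04045 → ((0.3961+0.055)/1.055)^2.4 ≈ 0.13014
  B=132: 132/255≈0.5176 > 0.04045 → ((0.5176+0.055)/1.055)^2.4 ≈ 0.23074
  L1 = 0.2126×0.94731 + 0.7152×0.13014 + 0.0722×0.23074 ≈ 0.31113
Color 2 (115,146,175):
  R=115: 115/255≈0.4510 > 0.04045 → ((0.4510+0.055)/1.055)^2.4 ≈ 0.17144
  G=146: 146/255≈0.5725 > 0.04045 → ((0.5725+0.055)/1.055)^2.4 ≈ 0.28744
  B=175: 175/255≈0.6863 > 0.04045 → ((0.6863+0.055)/1.055)^2.4 ≈ 0.42869
  L2 = 0.2126×0.17144 + 0.7152×0.28744 + 0.0722×0.42869 ≈ 0.27298
Lighter = 0.31113, Darker = 0.27298
Ratio = (L_lighter + 0.05) / (L_darker + 0.05)
Ratio = (0.31113 + 0.05) / (0.27298 + 0.05) = 0.36113 / 0.32298 ≈ 1.1181
Ratio ≈ 1.12:1


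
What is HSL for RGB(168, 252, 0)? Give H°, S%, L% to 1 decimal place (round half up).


Normalize: R'=168/255≈0.6588, G'=252/255≈0.9882, B'=0/255≈0.0000
Max=252/255, Min=0/255, Δ=Max-Min=252/255
L = (Max+Min)/2 = (252+0)/510 = 252/510 = 0.49411… → L = 49.4%
L ≤ 0.5 → S = Δ/(Max+Min) = 252/(252+0) = 252/252 = 1 → S = 100.0%
(the 1/255 factors cancel in S and H, so raw channel differences can be used)
Max is G' → H = 60 × ((B-R)/Δ + 2) = 60 × ((0-168)/252 + 2)
  -168/252 + 2 = -0.6666… + 2 = 1.3333…
  H = 60 × 1.3333… = 80° → H = 80.0°
= HSL(80.0°, 100.0%, 49.4%)


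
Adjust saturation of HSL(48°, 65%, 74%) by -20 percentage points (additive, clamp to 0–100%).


Original S = 65%
Adjustment = -20 percentage points
New S = 65 + (-20) = 45
Clamp to [0, 100] → 45
= HSL(48°, 45%, 74%)


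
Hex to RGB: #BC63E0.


BC → 188 (R)
63 → 99 (G)
E0 → 224 (B)
= RGB(188, 99, 224)


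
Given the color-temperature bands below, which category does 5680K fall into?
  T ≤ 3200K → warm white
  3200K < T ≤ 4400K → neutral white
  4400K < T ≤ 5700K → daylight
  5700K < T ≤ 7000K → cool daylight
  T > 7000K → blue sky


Temperature: 5680K
4400K < 5680K ≤ 5700K → daylight
Classification: daylight


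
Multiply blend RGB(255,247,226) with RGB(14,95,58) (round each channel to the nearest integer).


Multiply: C = A×B/255, rounded to nearest integer
R: 255×14/255 = 3570/255 ≈ 14.000 → 14
G: 247×95/255 = 23465/255 ≈ 92.020 → 92
B: 226×58/255 = 13108/255 ≈ 51.404 → 51
= RGB(14, 92, 51)


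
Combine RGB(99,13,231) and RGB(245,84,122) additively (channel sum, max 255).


Additive: each channel = min(255, C₁+C₂)
R: 99+245 = 344 → 255
G: 13+84 = 97 → 97
B: 231+122 = 353 → 255
= RGB(255, 97, 255)


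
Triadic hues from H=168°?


Triadic: equally spaced at 120° intervals
H1 = 168°
H2 = (168 + 120) mod 360 = 288°
H3 = (168 + 240) mod 360 = 48°
Triadic = 168°, 288°, 48°


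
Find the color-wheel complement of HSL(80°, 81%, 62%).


Complement = opposite side of color wheel = hue + 180°
H' = (80 + 180) mod 360 = 260°
S and L unchanged.
= HSL(260°, 81%, 62%)


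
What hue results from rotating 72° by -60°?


New hue = (H + rotation) mod 360
New hue = (72 -60) mod 360
= 12 mod 360
= 12°


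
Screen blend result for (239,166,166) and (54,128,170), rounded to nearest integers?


Screen: C = 255 - (255-A)×(255-B)/255, rounded to nearest integer
R: 255 - (255-239)×(255-54)/255 = 255 - 3216/255 ≈ 255 - 12.612 = 242.388 → 242
G: 255 - (255-166)×(255-128)/255 = 255 - 11303/255 ≈ 255 - 44.325 = 210.675 → 211
B: 255 - (255-166)×(255-170)/255 = 255 - 7565/255 ≈ 255 - 29.667 = 225.333 → 225
= RGB(242, 211, 225)


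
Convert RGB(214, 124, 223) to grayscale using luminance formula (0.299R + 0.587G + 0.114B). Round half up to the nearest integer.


Gray = 0.299×R + 0.587×G + 0.114×B
Gray = 0.299×214 + 0.587×124 + 0.114×223
Gray = 63.986 + 72.788 + 25.422
Gray = 162.196 → round half up → 162
Gray = 162


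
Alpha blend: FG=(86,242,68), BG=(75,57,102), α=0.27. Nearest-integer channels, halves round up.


C = α×F + (1-α)×B, with 1-α = 0.73
R: 0.27×86 + 0.73×75 = 23.22 + 54.75 = 77.97 → 78
G: 0.27×242 + 0.73×57 = 65.34 + 41.61 = 106.95 → 107
B: 0.27×68 + 0.73×102 = 18.36 + 74.46 = 92.82 → 93
= RGB(78, 107, 93)


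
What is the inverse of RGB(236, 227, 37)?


Invert: (255-R, 255-G, 255-B)
R: 255-236 = 19
G: 255-227 = 28
B: 255-37 = 218
= RGB(19, 28, 218)


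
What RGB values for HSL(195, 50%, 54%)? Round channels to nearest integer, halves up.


H=195°, S=0.50, L=0.54
C = (1-|2L-1|)×S = (1-|0.08|)×0.50 = 0.46
H' = H/60 = 195/60 ≈ 3.2500; X = C×(1-|H' mod 2 - 1|) = 0.345
m = L - C/2 = 0.54 - 0.23 = 0.31
Sector ⌊H'⌋ = 3 → (R',G',B') = (0.0, 0.345, 0.46)
RGB = ((R'+m)×255, (G'+m)×255, (B'+m)×255) = (79.05, 167.025, 196.35)
Round half up → RGB(79, 167, 196)


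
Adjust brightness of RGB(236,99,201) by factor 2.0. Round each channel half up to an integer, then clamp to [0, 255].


Multiply each channel by 2.0, round half up, clamp to [0, 255]
R: 236×2.0 = 472 → clamp → 255
G: 99×2.0 = 198
B: 201×2.0 = 402 → clamp → 255
= RGB(255, 198, 255)


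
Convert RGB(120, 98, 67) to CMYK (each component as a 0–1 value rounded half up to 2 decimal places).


R'=120/255≈0.4706, G'=98/255≈0.3843, B'=67/255≈0.2627
K = 1 - max(R',G',B') = 1 - 120/255 = 135/255 = 0.52941… → 0.53
(1-R'-K)/(1-K) simplifies to (max-R)/max with max = 120:
C = (120-120)/120 = 0/120 = 0 → 0.00
M = (120-98)/120 = 22/120 = 0.18333… → 0.18
Y = (120-67)/120 = 53/120 = 0.44166… → 0.44
= CMYK(0.00, 0.18, 0.44, 0.53)


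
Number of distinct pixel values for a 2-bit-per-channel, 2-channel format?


Total bits = 2 bits/channel × 2 channels = 4 bits
Distinct pixel values = 2^4
= 16 pixel values


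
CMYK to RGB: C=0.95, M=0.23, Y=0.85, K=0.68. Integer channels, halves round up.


R = 255 × (1-C) × (1-K) = 255 × 0.05 × 0.32 = 4.08 → 4
G = 255 × (1-M) × (1-K) = 255 × 0.77 × 0.32 = 62.832 → 63
B = 255 × (1-Y) × (1-K) = 255 × 0.15 × 0.32 = 12.24 → 12
= RGB(4, 63, 12)


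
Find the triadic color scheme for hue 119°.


Triadic: equally spaced at 120° intervals
H1 = 119°
H2 = (119 + 120) mod 360 = 239°
H3 = (119 + 240) mod 360 = 359°
Triadic = 119°, 239°, 359°


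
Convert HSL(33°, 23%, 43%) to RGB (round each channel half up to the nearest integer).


H=33°, S=0.23, L=0.43
C = (1-|2L-1|)×S = (1-|-0.14|)×0.23 = 0.1978
H' = H/60 = 33/60 ≈ 0.5500; X = C×(1-|H' mod 2 - 1|) = 0.10879
m = L - C/2 = 0.43 - 0.0989 = 0.3311
Sector ⌊H'⌋ = 0 → (R',G',B') = (0.1978, 0.10879, 0.0)
RGB = ((R'+m)×255, (G'+m)×255, (B'+m)×255) = (134.8695, 112.17195, 84.4305)
Round half up → RGB(135, 112, 84)


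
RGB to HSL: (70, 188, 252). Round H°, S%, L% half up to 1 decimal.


Normalize: R'=70/255≈0.2745, G'=188/255≈0.7373, B'=252/255≈0.9882
Max=252/255, Min=70/255, Δ=Max-Min=182/255
L = (Max+Min)/2 = (252+70)/510 = 322/510 = 0.63137… → L = 63.1%
L > 0.5 → S = Δ/(2-Max-Min) = 182/(510-252-70) = 182/188 = 0.96808… → S = 96.8%
(the 1/255 factors cancel in S and H, so raw channel differences can be used)
Max is B' → H = 60 × ((R-G)/Δ + 4) = 60 × ((70-188)/182 + 4)
  -118/182 + 4 = -0.6483… + 4 = 3.3516…
  H = 60 × 3.3516… = 201.098…° → H = 201.1°
= HSL(201.1°, 96.8%, 63.1%)


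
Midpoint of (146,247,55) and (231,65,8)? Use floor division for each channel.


Midpoint: each channel = ⌊(C₁+C₂)/2⌋
R: ⌊(146+231)/2⌋ = 188
G: ⌊(247+65)/2⌋ = 156
B: ⌊(55+8)/2⌋ = 31
= RGB(188, 156, 31)


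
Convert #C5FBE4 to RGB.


C5 → 197 (R)
FB → 251 (G)
E4 → 228 (B)
= RGB(197, 251, 228)


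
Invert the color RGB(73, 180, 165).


Invert: (255-R, 255-G, 255-B)
R: 255-73 = 182
G: 255-180 = 75
B: 255-165 = 90
= RGB(182, 75, 90)


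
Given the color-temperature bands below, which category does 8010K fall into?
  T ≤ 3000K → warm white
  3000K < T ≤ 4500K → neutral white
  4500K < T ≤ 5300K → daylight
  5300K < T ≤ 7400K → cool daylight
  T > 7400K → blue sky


Temperature: 8010K
8010K > 7400K → blue sky
Classification: blue sky


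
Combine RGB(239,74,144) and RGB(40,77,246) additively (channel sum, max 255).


Additive: each channel = min(255, C₁+C₂)
R: 239+40 = 279 → 255
G: 74+77 = 151 → 151
B: 144+246 = 390 → 255
= RGB(255, 151, 255)


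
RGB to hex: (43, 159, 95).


R = 43 → 2B (hex)
G = 159 → 9F (hex)
B = 95 → 5F (hex)
Hex = #2B9F5F


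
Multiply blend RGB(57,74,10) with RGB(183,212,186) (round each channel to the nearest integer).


Multiply: C = A×B/255, rounded to nearest integer
R: 57×183/255 = 10431/255 ≈ 40.906 → 41
G: 74×212/255 = 15688/255 ≈ 61.522 → 62
B: 10×186/255 = 1860/255 ≈ 7.294 → 7
= RGB(41, 62, 7)


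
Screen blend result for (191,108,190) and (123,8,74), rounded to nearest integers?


Screen: C = 255 - (255-A)×(255-B)/255, rounded to nearest integer
R: 255 - (255-191)×(255-123)/255 = 255 - 8448/255 ≈ 255 - 33.129 = 221.871 → 222
G: 255 - (255-108)×(255-8)/255 = 255 - 36309/255 ≈ 255 - 142.388 = 112.612 → 113
B: 255 - (255-190)×(255-74)/255 = 255 - 11765/255 ≈ 255 - 46.137 = 208.863 → 209
= RGB(222, 113, 209)


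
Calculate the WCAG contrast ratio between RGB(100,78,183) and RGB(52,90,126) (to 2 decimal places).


Linearize each sRGB channel c=v/255: c/12.92 if c ≤ 0.04045 else ((c+0.055)/1.055)^2.4
L = 0.2126×R_lin + 0.7152×G_lin + 0.0722×B_lin
Color 1 (100,78,183):
  R=100: 100/255≈0.3922 > 0.04045 → ((0.3922+0.055)/1.055)^2.4 ≈ 0.12744
  G=78: 78/255≈0.3059 > 0.04045 → ((0.3059+0.055)/1.055)^2.4 ≈ 0.07619
  B=183: 183/255≈0.7176 > 0.04045 → ((0.7176+0.055)/1.055)^2.4 ≈ 0.47353
  L1 = 0.2126×0.12744 + 0.7152×0.07619 + 0.0722×0.47353 ≈ 0.11577
Color 2 (52,90,126):
  R=52: 52/255≈0.2039 > 0.04045 → ((0.2039+0.055)/1.055)^2.4 ≈ 0.03434
  G=90: 90/255≈0.3529 > 0.04045 → ((0.3529+0.055)/1.055)^2.4 ≈ 0.10224
  B=126: 126/255≈0.4941 > 0.04045 → ((0.4941+0.055)/1.055)^2.4 ≈ 0.20864
  L2 = 0.2126×0.03434 + 0.7152×0.10224 + 0.0722×0.20864 ≈ 0.09549
Lighter = 0.11577, Darker = 0.09549
Ratio = (L_lighter + 0.05) / (L_darker + 0.05)
Ratio = (0.11577 + 0.05) / (0.09549 + 0.05) = 0.16577 / 0.14549 ≈ 1.1394
Ratio ≈ 1.14:1


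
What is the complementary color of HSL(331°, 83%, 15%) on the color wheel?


Complement = opposite side of color wheel = hue + 180°
H' = (331 + 180) mod 360 = 151°
S and L unchanged.
= HSL(151°, 83%, 15%)


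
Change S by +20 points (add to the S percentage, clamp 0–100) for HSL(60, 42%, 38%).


Original S = 42%
Adjustment = +20 percentage points
New S = 42 + (20) = 62
Clamp to [0, 100] → 62
= HSL(60°, 62%, 38%)


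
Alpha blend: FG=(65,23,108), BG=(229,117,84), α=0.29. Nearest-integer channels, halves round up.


C = α×F + (1-α)×B, with 1-α = 0.71
R: 0.29×65 + 0.71×229 = 18.85 + 162.59 = 181.44 → 181
G: 0.29×23 + 0.71×117 = 6.67 + 83.07 = 89.74 → 90
B: 0.29×108 + 0.71×84 = 31.32 + 59.64 = 90.96 → 91
= RGB(181, 90, 91)


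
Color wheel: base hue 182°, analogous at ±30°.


Base hue: 182°
Left analog: (182 - 30) mod 360 = 152°
Right analog: (182 + 30) mod 360 = 212°
Analogous hues = 152° and 212°


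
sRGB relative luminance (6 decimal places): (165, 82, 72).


Linearize each channel (sRGB transfer function): c = v/255; c_lin = c/12.92 if c ≤ 0.04045, else ((c+0.055)/1.055)^2.4
  R: 165/255 ≈ 0.647059 > 0.04045 → ((0.647059+0.055)/1.055)^2.4 ≈ 0.376262
  G: 82/255 ≈ 0.321569 > 0.04045 → ((0.321569+0.055)/1.055)^2.4 ≈ 0.084376
  B: 72/255 ≈ 0.282353 > 0.04045 → ((0.282353+0.055)/1.055)^2.4 ≈ 0.064803
R_lin = 0.376262, G_lin = 0.084376, B_lin = 0.064803
L = 0.2126×R + 0.7152×G + 0.0722×B
L = 0.2126×0.376262 + 0.7152×0.084376 + 0.0722×0.064803
L ≈ 0.145018


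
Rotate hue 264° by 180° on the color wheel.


New hue = (H + rotation) mod 360
New hue = (264 + 180) mod 360
= 444 mod 360
= 84°


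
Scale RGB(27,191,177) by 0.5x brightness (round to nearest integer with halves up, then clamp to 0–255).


Multiply each channel by 0.5, round half up, clamp to [0, 255]
R: 27×0.5 = 13.5 → round → 14
G: 191×0.5 = 95.5 → round → 96
B: 177×0.5 = 88.5 → round → 89
= RGB(14, 96, 89)


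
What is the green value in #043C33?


Color: #043C33
R = 04 = 4
G = 3C = 60
B = 33 = 51
Green = 60


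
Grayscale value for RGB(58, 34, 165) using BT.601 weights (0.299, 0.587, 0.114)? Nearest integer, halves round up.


Gray = 0.299×R + 0.587×G + 0.114×B
Gray = 0.299×58 + 0.587×34 + 0.114×165
Gray = 17.342 + 19.958 + 18.810
Gray = 56.110 → round half up → 56
Gray = 56


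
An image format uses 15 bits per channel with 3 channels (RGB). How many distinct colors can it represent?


Total bits = 15 bits/channel × 3 channels = 45 bits
Distinct colors = 2^45
= 35,184,372,088,832 colors


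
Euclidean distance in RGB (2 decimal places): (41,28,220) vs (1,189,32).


d = √[(R₁-R₂)² + (G₁-G₂)² + (B₁-B₂)²]
d = √[(41-1)² + (28-189)² + (220-32)²]
d = √[1600 + 25921 + 35344]
d = √62865
d ≈ 250.73


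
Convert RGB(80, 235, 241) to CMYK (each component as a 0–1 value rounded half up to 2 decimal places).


R'=80/255≈0.3137, G'=235/255≈0.9216, B'=241/255≈0.9451
K = 1 - max(R',G',B') = 1 - 241/255 = 14/255 = 0.05490… → 0.05
(1-R'-K)/(1-K) simplifies to (max-R)/max with max = 241:
C = (241-80)/241 = 161/241 = 0.66804… → 0.67
M = (241-235)/241 = 6/241 = 0.02489… → 0.02
Y = (241-241)/241 = 0/241 = 0 → 0.00
= CMYK(0.67, 0.02, 0.00, 0.05)


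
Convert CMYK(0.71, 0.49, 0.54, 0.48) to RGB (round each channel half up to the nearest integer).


R = 255 × (1-C) × (1-K) = 255 × 0.29 × 0.52 = 38.454 → 38
G = 255 × (1-M) × (1-K) = 255 × 0.51 × 0.52 = 67.626 → 68
B = 255 × (1-Y) × (1-K) = 255 × 0.46 × 0.52 = 60.996 → 61
= RGB(38, 68, 61)


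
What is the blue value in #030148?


Color: #030148
R = 03 = 3
G = 01 = 1
B = 48 = 72
Blue = 72


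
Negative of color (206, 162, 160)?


Invert: (255-R, 255-G, 255-B)
R: 255-206 = 49
G: 255-162 = 93
B: 255-160 = 95
= RGB(49, 93, 95)


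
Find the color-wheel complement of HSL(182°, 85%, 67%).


Complement = opposite side of color wheel = hue + 180°
H' = (182 + 180) mod 360 = 2°
S and L unchanged.
= HSL(2°, 85%, 67%)


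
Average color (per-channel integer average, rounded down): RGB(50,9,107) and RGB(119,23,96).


Midpoint: each channel = ⌊(C₁+C₂)/2⌋
R: ⌊(50+119)/2⌋ = 84
G: ⌊(9+23)/2⌋ = 16
B: ⌊(107+96)/2⌋ = 101
= RGB(84, 16, 101)


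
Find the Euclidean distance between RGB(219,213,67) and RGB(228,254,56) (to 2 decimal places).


d = √[(R₁-R₂)² + (G₁-G₂)² + (B₁-B₂)²]
d = √[(219-228)² + (213-254)² + (67-56)²]
d = √[81 + 1681 + 121]
d = √1883
d ≈ 43.39


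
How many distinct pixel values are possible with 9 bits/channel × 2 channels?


Total bits = 9 bits/channel × 2 channels = 18 bits
Distinct pixel values = 2^18
= 262,144 pixel values


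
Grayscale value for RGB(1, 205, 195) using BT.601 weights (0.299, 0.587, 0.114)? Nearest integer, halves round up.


Gray = 0.299×R + 0.587×G + 0.114×B
Gray = 0.299×1 + 0.587×205 + 0.114×195
Gray = 0.299 + 120.335 + 22.230
Gray = 142.864 → round half up → 143
Gray = 143


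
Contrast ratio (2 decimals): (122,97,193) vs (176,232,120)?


Linearize each sRGB channel c=v/255: c/12.92 if c ≤ 0.04045 else ((c+0.055)/1.055)^2.4
L = 0.2126×R_lin + 0.7152×G_lin + 0.0722×B_lin
Color 1 (122,97,193):
  R=122: 122/255≈0.4784 > 0.04045 → ((0.4784+0.055)/1.055)^2.4 ≈ 0.19462
  G=97: 97/255≈0.3804 > 0.04045 → ((0.3804+0.055)/1.055)^2.4 ≈ 0.11954
  B=193: 193/255≈0.7569 > 0.04045 → ((0.7569+0.055)/1.055)^2.4 ≈ 0.53328
  L1 = 0.2126×0.19462 + 0.7152×0.11954 + 0.0722×0.53328 ≈ 0.16537
Color 2 (176,232,120):
  R=176: 176/255≈0.6902 > 0.04045 → ((0.6902+0.055)/1.055)^2.4 ≈ 0.43415
  G=232: 232/255≈0.9098 > 0.04045 → ((0.9098+0.055)/1.055)^2.4 ≈ 0.80695
  B=120: 120/255≈0.4706 > 0.04045 → ((0.4706+0.055)/1.055)^2.4 ≈ 0.18782
  L2 = 0.2126×0.43415 + 0.7152×0.80695 + 0.0722×0.18782 ≈ 0.68299
Lighter = 0.68299, Darker = 0.16537
Ratio = (L_lighter + 0.05) / (L_darker + 0.05)
Ratio = (0.68299 + 0.05) / (0.16537 + 0.05) = 0.73299 / 0.21537 ≈ 3.4034
Ratio ≈ 3.40:1


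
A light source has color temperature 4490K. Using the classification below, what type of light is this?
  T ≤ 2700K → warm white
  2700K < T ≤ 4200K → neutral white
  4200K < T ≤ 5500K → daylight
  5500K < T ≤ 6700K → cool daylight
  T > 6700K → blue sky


Temperature: 4490K
4200K < 4490K ≤ 5500K → daylight
Classification: daylight


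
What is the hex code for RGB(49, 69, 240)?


R = 49 → 31 (hex)
G = 69 → 45 (hex)
B = 240 → F0 (hex)
Hex = #3145F0


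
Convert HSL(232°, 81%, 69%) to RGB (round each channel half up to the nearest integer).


H=232°, S=0.81, L=0.69
C = (1-|2L-1|)×S = (1-|0.38|)×0.81 = 0.5022
H' = H/60 = 232/60 ≈ 3.8667; X = C×(1-|H' mod 2 - 1|) = 0.06696
m = L - C/2 = 0.69 - 0.2511 = 0.4389
Sector ⌊H'⌋ = 3 → (R',G',B') = (0.0, 0.06696, 0.5022)
RGB = ((R'+m)×255, (G'+m)×255, (B'+m)×255) = (111.9195, 128.9943, 239.9805)
Round half up → RGB(112, 129, 240)


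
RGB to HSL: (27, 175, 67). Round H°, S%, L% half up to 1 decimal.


Normalize: R'=27/255≈0.1059, G'=175/255≈0.6863, B'=67/255≈0.2627
Max=175/255, Min=27/255, Δ=Max-Min=148/255
L = (Max+Min)/2 = (175+27)/510 = 202/510 = 0.39607… → L = 39.6%
L ≤ 0.5 → S = Δ/(Max+Min) = 148/(175+27) = 148/202 = 0.73267… → S = 73.3%
(the 1/255 factors cancel in S and H, so raw channel differences can be used)
Max is G' → H = 60 × ((B-R)/Δ + 2) = 60 × ((67-27)/148 + 2)
  40/148 + 2 = 0.2702… + 2 = 2.2702…
  H = 60 × 2.2702… = 136.216…° → H = 136.2°
= HSL(136.2°, 73.3%, 39.6%)


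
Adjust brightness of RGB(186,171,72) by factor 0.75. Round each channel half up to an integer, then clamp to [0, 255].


Multiply each channel by 0.75, round half up, clamp to [0, 255]
R: 186×0.75 = 139.5 → round → 140
G: 171×0.75 = 128.25 → round → 128
B: 72×0.75 = 54
= RGB(140, 128, 54)


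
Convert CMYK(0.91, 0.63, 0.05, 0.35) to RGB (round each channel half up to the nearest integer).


R = 255 × (1-C) × (1-K) = 255 × 0.09 × 0.65 = 14.9175 → 15
G = 255 × (1-M) × (1-K) = 255 × 0.37 × 0.65 = 61.3275 → 61
B = 255 × (1-Y) × (1-K) = 255 × 0.95 × 0.65 = 157.4625 → 157
= RGB(15, 61, 157)


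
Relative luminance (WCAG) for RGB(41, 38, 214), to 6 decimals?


Linearize each channel (sRGB transfer function): c = v/255; c_lin = c/12.92 if c ≤ 0.04045, else ((c+0.055)/1.055)^2.4
  R: 41/255 ≈ 0.160784 > 0.04045 → ((0.160784+0.055)/1.055)^2.4 ≈ 0.022174
  G: 38/255 ≈ 0.149020 > 0.04045 → ((0.149020+0.055)/1.055)^2.4 ≈ 0.019382
  B: 214/255 ≈ 0.839216 > 0.04045 → ((0.839216+0.055)/1.055)^2.4 ≈ 0.672443
R_lin = 0.022174, G_lin = 0.019382, B_lin = 0.672443
L = 0.2126×R + 0.7152×G + 0.0722×B
L = 0.2126×0.022174 + 0.7152×0.019382 + 0.0722×0.672443
L ≈ 0.067127


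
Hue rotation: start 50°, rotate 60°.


New hue = (H + rotation) mod 360
New hue = (50 + 60) mod 360
= 110 mod 360
= 110°


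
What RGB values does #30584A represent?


30 → 48 (R)
58 → 88 (G)
4A → 74 (B)
= RGB(48, 88, 74)


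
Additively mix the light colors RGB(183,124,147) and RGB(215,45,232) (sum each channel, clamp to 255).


Additive: each channel = min(255, C₁+C₂)
R: 183+215 = 398 → 255
G: 124+45 = 169 → 169
B: 147+232 = 379 → 255
= RGB(255, 169, 255)


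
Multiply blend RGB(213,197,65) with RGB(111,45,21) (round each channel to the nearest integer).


Multiply: C = A×B/255, rounded to nearest integer
R: 213×111/255 = 23643/255 ≈ 92.718 → 93
G: 197×45/255 = 8865/255 ≈ 34.765 → 35
B: 65×21/255 = 1365/255 ≈ 5.353 → 5
= RGB(93, 35, 5)


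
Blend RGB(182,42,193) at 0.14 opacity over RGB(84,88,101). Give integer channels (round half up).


C = α×F + (1-α)×B, with 1-α = 0.86
R: 0.14×182 + 0.86×84 = 25.48 + 72.24 = 97.72 → 98
G: 0.14×42 + 0.86×88 = 5.88 + 75.68 = 81.56 → 82
B: 0.14×193 + 0.86×101 = 27.02 + 86.86 = 113.88 → 114
= RGB(98, 82, 114)


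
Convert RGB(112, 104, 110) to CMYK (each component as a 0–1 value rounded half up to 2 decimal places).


R'=112/255≈0.4392, G'=104/255≈0.4078, B'=110/255≈0.4314
K = 1 - max(R',G',B') = 1 - 112/255 = 143/255 = 0.56078… → 0.56
(1-R'-K)/(1-K) simplifies to (max-R)/max with max = 112:
C = (112-112)/112 = 0/112 = 0 → 0.00
M = (112-104)/112 = 8/112 = 0.07142… → 0.07
Y = (112-110)/112 = 2/112 = 0.01785… → 0.02
= CMYK(0.00, 0.07, 0.02, 0.56)


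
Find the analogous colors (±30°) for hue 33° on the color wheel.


Base hue: 33°
Left analog: (33 - 30) mod 360 = 3°
Right analog: (33 + 30) mod 360 = 63°
Analogous hues = 3° and 63°


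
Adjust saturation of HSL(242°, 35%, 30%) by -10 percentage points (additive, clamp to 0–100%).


Original S = 35%
Adjustment = -10 percentage points
New S = 35 + (-10) = 25
Clamp to [0, 100] → 25
= HSL(242°, 25%, 30%)


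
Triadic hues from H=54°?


Triadic: equally spaced at 120° intervals
H1 = 54°
H2 = (54 + 120) mod 360 = 174°
H3 = (54 + 240) mod 360 = 294°
Triadic = 54°, 174°, 294°


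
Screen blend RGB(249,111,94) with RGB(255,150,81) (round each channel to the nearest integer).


Screen: C = 255 - (255-A)×(255-B)/255, rounded to nearest integer
R: 255 - (255-249)×(255-255)/255 = 255 - 0/255 ≈ 255 - 0.000 = 255.000 → 255
G: 255 - (255-111)×(255-150)/255 = 255 - 15120/255 ≈ 255 - 59.294 = 195.706 → 196
B: 255 - (255-94)×(255-81)/255 = 255 - 28014/255 ≈ 255 - 109.859 = 145.141 → 145
= RGB(255, 196, 145)


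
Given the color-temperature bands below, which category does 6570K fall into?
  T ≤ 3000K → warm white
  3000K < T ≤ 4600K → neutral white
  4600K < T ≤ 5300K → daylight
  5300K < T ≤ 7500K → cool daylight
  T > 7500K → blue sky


Temperature: 6570K
5300K < 6570K ≤ 7500K → cool daylight
Classification: cool daylight


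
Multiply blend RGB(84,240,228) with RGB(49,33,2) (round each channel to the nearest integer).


Multiply: C = A×B/255, rounded to nearest integer
R: 84×49/255 = 4116/255 ≈ 16.141 → 16
G: 240×33/255 = 7920/255 ≈ 31.059 → 31
B: 228×2/255 = 456/255 ≈ 1.788 → 2
= RGB(16, 31, 2)


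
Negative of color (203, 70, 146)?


Invert: (255-R, 255-G, 255-B)
R: 255-203 = 52
G: 255-70 = 185
B: 255-146 = 109
= RGB(52, 185, 109)


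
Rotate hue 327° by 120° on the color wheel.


New hue = (H + rotation) mod 360
New hue = (327 + 120) mod 360
= 447 mod 360
= 87°


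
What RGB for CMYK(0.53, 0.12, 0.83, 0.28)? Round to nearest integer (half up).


R = 255 × (1-C) × (1-K) = 255 × 0.47 × 0.72 = 86.292 → 86
G = 255 × (1-M) × (1-K) = 255 × 0.88 × 0.72 = 161.568 → 162
B = 255 × (1-Y) × (1-K) = 255 × 0.17 × 0.72 = 31.212 → 31
= RGB(86, 162, 31)


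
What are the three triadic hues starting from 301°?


Triadic: equally spaced at 120° intervals
H1 = 301°
H2 = (301 + 120) mod 360 = 61°
H3 = (301 + 240) mod 360 = 181°
Triadic = 301°, 61°, 181°


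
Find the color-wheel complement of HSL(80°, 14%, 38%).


Complement = opposite side of color wheel = hue + 180°
H' = (80 + 180) mod 360 = 260°
S and L unchanged.
= HSL(260°, 14%, 38%)


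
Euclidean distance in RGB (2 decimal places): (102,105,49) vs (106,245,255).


d = √[(R₁-R₂)² + (G₁-G₂)² + (B₁-B₂)²]
d = √[(102-106)² + (105-245)² + (49-255)²]
d = √[16 + 19600 + 42436]
d = √62052
d ≈ 249.10


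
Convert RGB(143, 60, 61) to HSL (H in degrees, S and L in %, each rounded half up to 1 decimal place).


Normalize: R'=143/255≈0.5608, G'=60/255≈0.2353, B'=61/255≈0.2392
Max=143/255, Min=60/255, Δ=Max-Min=83/255
L = (Max+Min)/2 = (143+60)/510 = 203/510 = 0.39803… → L = 39.8%
L ≤ 0.5 → S = Δ/(Max+Min) = 83/(143+60) = 83/203 = 0.40886… → S = 40.9%
(the 1/255 factors cancel in S and H, so raw channel differences can be used)
Max is R' → H = 60 × (((G-B)/Δ) mod 6) = 60 × (((60-61)/83) mod 6)
  (-1)/83 = -0.0120…; negative, so add 6 → 5.9879…
  H = 60 × 5.9879… = 359.277…° → H = 359.3°
= HSL(359.3°, 40.9%, 39.8%)


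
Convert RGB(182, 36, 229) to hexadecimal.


R = 182 → B6 (hex)
G = 36 → 24 (hex)
B = 229 → E5 (hex)
Hex = #B624E5


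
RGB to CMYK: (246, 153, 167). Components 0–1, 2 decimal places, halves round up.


R'=246/255≈0.9647, G'=153/255≈0.6000, B'=167/255≈0.6549
K = 1 - max(R',G',B') = 1 - 246/255 = 9/255 = 0.03529… → 0.04
(1-R'-K)/(1-K) simplifies to (max-R)/max with max = 246:
C = (246-246)/246 = 0/246 = 0 → 0.00
M = (246-153)/246 = 93/246 = 0.37804… → 0.38
Y = (246-167)/246 = 79/246 = 0.32113… → 0.32
= CMYK(0.00, 0.38, 0.32, 0.04)


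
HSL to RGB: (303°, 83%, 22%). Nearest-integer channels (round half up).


H=303°, S=0.83, L=0.22
C = (1-|2L-1|)×S = (1-|-0.56|)×0.83 = 0.3652
H' = H/60 = 303/60 ≈ 5.0500; X = C×(1-|H' mod 2 - 1|) = 0.34694
m = L - C/2 = 0.22 - 0.1826 = 0.0374
Sector ⌊H'⌋ = 5 → (R',G',B') = (0.3652, 0.0, 0.34694)
RGB = ((R'+m)×255, (G'+m)×255, (B'+m)×255) = (102.663, 9.537, 98.0067)
Round half up → RGB(103, 10, 98)


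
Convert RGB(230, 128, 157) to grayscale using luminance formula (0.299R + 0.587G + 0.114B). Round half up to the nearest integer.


Gray = 0.299×R + 0.587×G + 0.114×B
Gray = 0.299×230 + 0.587×128 + 0.114×157
Gray = 68.770 + 75.136 + 17.898
Gray = 161.804 → round half up → 162
Gray = 162


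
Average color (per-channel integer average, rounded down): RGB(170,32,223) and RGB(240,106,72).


Midpoint: each channel = ⌊(C₁+C₂)/2⌋
R: ⌊(170+240)/2⌋ = 205
G: ⌊(32+106)/2⌋ = 69
B: ⌊(223+72)/2⌋ = 147
= RGB(205, 69, 147)


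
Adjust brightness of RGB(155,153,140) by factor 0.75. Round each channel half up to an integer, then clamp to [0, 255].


Multiply each channel by 0.75, round half up, clamp to [0, 255]
R: 155×0.75 = 116.25 → round → 116
G: 153×0.75 = 114.75 → round → 115
B: 140×0.75 = 105
= RGB(116, 115, 105)


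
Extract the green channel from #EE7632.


Color: #EE7632
R = EE = 238
G = 76 = 118
B = 32 = 50
Green = 118


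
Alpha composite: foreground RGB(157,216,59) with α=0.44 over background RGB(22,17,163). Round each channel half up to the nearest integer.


C = α×F + (1-α)×B, with 1-α = 0.56
R: 0.44×157 + 0.56×22 = 69.08 + 12.32 = 81.40 → 81
G: 0.44×216 + 0.56×17 = 95.04 + 9.52 = 104.56 → 105
B: 0.44×59 + 0.56×163 = 25.96 + 91.28 = 117.24 → 117
= RGB(81, 105, 117)


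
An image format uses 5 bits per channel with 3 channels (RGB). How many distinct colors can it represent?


Total bits = 5 bits/channel × 3 channels = 15 bits
Distinct colors = 2^15
= 32,768 colors


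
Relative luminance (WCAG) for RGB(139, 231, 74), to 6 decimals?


Linearize each channel (sRGB transfer function): c = v/255; c_lin = c/12.92 if c ≤ 0.04045, else ((c+0.055)/1.055)^2.4
  R: 139/255 ≈ 0.545098 > 0.04045 → ((0.545098+0.055)/1.055)^2.4 ≈ 0.258183
  G: 231/255 ≈ 0.905882 > 0.04045 → ((0.905882+0.055)/1.055)^2.4 ≈ 0.799103
  B: 74/255 ≈ 0.290196 > 0.04045 → ((0.290196+0.055)/1.055)^2.4 ≈ 0.068478
R_lin = 0.258183, G_lin = 0.799103, B_lin = 0.068478
L = 0.2126×R + 0.7152×G + 0.0722×B
L = 0.2126×0.258183 + 0.7152×0.799103 + 0.0722×0.068478
L ≈ 0.631352
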